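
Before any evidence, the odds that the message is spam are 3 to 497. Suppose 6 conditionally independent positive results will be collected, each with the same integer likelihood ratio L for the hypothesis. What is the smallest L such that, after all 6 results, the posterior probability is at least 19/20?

4

Prior odds = 3/497.
Target odds = 0.95/0.05 = 19.
Need L⁶ ≥ 19 ÷ (3/497) = 9443/3.
3⁶ = 729 < 9443/3 ≤ 4096 = 4⁶, so L = 4.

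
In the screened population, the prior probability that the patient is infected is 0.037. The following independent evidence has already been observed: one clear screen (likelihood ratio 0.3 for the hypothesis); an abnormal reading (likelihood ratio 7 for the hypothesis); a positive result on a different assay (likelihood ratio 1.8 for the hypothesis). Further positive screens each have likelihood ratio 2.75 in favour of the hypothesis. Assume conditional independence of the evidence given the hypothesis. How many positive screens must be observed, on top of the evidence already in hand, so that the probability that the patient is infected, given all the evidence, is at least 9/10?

Prior odds = 0.037/0.963 = 37/963.
Combined Bayes factor of the evidence already in hand = 0.3 × 7 × 1.8 = 3.78.
Odds after that evidence = (37/963) × 3.78 = 777/5350.
Target odds = 0.9/0.1 = 9.
Need 2.75ⁿ ≥ 9 ÷ (777/5350) = 16050/259.
2.75⁴ = 57.19140625 falls short of 16050/259 but 2.75⁵ = 161051/1024 reaches it, so n = 5.

5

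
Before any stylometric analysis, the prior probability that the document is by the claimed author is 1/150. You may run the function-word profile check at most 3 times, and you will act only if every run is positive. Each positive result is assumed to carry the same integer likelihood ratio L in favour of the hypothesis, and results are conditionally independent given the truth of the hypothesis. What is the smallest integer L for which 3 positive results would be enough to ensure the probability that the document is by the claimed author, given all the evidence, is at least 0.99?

Prior odds = (1/150)/(149/150) = 1/149.
Target odds = 0.99/0.01 = 99.
Need L³ ≥ 99 ÷ (1/149) = 14751.
24³ = 13824 < 14751 ≤ 15625 = 25³, so L = 25.

25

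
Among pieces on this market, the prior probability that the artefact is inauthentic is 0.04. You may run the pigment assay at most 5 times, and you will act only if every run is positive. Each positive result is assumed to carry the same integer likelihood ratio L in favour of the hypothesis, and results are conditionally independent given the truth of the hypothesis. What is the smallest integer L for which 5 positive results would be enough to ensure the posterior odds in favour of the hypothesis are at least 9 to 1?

Prior odds = 0.04/0.96 = 1/24.
Target odds = 9.
Need L⁵ ≥ 9 ÷ (1/24) = 216.
2⁵ = 32 < 216 ≤ 243 = 3⁵, so L = 3.

3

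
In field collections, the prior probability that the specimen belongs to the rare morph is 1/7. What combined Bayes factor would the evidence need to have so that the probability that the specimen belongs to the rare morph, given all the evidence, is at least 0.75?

18

Prior odds = (1/7)/(6/7) = 1/6.
Target odds = 0.75/0.25 = 3.
Required Bayes factor = 3 ÷ (1/6) = 18.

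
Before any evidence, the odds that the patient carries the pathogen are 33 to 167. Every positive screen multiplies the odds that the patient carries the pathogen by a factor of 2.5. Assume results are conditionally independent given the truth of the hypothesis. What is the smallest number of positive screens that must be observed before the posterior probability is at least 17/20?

Prior odds = 33/167.
Likelihood ratio per positive screen = 2.5.
Target odds: 0.85 ÷ 0.15 = 17/3.
Need (33/167) × 2.5ⁿ ≥ 17/3, i.e. 2.5ⁿ ≥ 2839/99.
2.5³ = 15.625 falls short of 2839/99 but 2.5⁴ = 39.0625 reaches it, so n = 4.

4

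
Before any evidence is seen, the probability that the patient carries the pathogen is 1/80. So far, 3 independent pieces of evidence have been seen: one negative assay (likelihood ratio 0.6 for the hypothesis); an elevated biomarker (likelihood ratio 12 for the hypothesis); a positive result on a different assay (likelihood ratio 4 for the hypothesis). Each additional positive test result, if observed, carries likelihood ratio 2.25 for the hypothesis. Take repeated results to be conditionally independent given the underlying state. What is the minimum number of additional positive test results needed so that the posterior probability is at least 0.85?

Prior odds = 0.0125/0.9875 = 1/79.
Combined Bayes factor of the evidence already in hand = 0.6 × 12 × 4 = 28.8.
Odds after that evidence = (1/79) × 28.8 = 144/395.
Target odds = 0.85/0.15 = 17/3.
Need 2.25ⁿ ≥ 17/3 ÷ (144/395) = 6715/432.
2.25³ = 11.390625 falls short of 6715/432 but 2.25⁴ = 25.62890625 reaches it, so n = 4.

4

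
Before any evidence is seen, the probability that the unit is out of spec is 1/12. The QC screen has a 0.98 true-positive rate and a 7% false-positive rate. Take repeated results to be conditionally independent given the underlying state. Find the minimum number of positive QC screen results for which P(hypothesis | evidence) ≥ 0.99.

Prior odds = (1/12)/(11/12) = 1/11.
Likelihood ratio of a positive result = 0.98/0.07 = 14.
Target posterior odds = 0.99/0.01 = 99.
Require 14ⁿ ≥ 99 ÷ (1/11) = 1089.
14² = 196 falls short of 1089 but 14³ = 2744 reaches it, so n = 3.

3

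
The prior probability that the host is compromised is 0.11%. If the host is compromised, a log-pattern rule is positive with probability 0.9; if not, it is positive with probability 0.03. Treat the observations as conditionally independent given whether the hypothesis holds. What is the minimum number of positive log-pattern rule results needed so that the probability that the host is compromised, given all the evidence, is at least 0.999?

5

Prior odds: 0.0011 ÷ 0.9989 = 11/9989.
Likelihood ratio of a positive = 0.9/0.03 = 30.
Target posterior odds = 0.999/0.001 = 999.
Need (11/9989) × 30ⁿ ≥ 999, i.e. 30ⁿ ≥ 9979011/11.
30⁴ = 810000 falls short of 9979011/11 but 30⁵ = 24300000 reaches it, so n = 5.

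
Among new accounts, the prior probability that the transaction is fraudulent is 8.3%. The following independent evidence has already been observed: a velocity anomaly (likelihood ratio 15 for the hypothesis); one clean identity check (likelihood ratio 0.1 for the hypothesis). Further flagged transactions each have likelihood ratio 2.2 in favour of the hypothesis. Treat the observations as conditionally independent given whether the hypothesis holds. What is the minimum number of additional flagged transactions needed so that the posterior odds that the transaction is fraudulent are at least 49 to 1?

8

Prior odds = 0.083/0.917 = 83/917.
Combined Bayes factor of the evidence already in hand = 15 × 0.1 = 1.5.
Odds after that evidence = (83/917) × 1.5 = 249/1834.
Target odds = 49.
Need 2.2ⁿ ≥ 49 ÷ (249/1834) = 89866/249.
2.2⁷ = 19487171/78125 falls short of 89866/249 but 2.2⁸ = 214358881/390625 reaches it, so n = 8.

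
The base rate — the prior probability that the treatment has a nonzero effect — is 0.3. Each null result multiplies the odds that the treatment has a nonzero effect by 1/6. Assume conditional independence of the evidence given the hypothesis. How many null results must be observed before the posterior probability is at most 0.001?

Prior odds = 0.3/0.7 = 3/7.
Likelihood ratio per null result = 1/6.
Target posterior odds = 0.001/0.999 = 1/999.
Require (1/6)ⁿ ≤ 1/999 ÷ (3/7) = 7/2997.
(1/6)³ = 1/216 is still above 7/2997 but (1/6)⁴ = 1/1296 is at or below it, so n = 4.

4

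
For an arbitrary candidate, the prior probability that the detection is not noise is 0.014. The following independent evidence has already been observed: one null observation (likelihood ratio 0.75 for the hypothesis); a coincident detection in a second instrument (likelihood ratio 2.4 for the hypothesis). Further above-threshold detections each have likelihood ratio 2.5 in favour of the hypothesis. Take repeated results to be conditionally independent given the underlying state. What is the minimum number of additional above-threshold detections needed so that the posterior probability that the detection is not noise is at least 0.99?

10

Prior odds = 0.014/0.986 = 7/493.
Combined Bayes factor of the evidence already in hand = 0.75 × 2.4 = 1.8.
Odds after that evidence = (7/493) × 1.8 = 63/2465.
Target odds = 0.99/0.01 = 99.
Need 2.5ⁿ ≥ 99 ÷ (63/2465) = 27115/7.
2.5⁹ = 1953125/512 falls short of 27115/7 but 2.5¹⁰ = 9765625/1024 reaches it, so n = 10.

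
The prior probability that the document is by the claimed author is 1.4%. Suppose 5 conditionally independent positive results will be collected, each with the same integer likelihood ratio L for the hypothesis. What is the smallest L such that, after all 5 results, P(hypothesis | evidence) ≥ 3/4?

3

Prior odds = 0.014/0.986 = 7/493.
Target odds = 0.75/0.25 = 3.
Need L⁵ ≥ 3 ÷ (7/493) = 1479/7.
2⁵ = 32 < 1479/7 ≤ 243 = 3⁵, so L = 3.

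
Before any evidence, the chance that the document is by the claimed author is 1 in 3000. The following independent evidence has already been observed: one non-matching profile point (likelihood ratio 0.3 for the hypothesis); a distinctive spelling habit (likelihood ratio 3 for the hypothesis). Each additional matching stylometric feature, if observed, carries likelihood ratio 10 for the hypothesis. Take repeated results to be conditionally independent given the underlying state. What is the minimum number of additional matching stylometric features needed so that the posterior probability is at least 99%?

Prior odds = (1/3000)/(2999/3000) = 1/2999.
Combined Bayes factor of the evidence already in hand = 0.3 × 3 = 0.9.
Odds after that evidence = (1/2999) × 0.9 = 9/29990.
Target odds = 0.99/0.01 = 99.
Need 10ⁿ ≥ 99 ÷ (9/29990) = 329890.
10⁵ = 100000 falls short of 329890 but 10⁶ = 1000000 reaches it, so n = 6.

6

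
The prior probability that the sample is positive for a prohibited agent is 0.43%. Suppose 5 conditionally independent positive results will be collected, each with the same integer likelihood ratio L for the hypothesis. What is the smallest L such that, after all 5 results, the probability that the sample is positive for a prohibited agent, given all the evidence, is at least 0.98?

Prior odds = 0.0043/0.9957 = 43/9957.
Target odds = 0.98/0.02 = 49.
Need L⁵ ≥ 49 ÷ (43/9957) = 487893/43.
6⁵ = 7776 < 487893/43 ≤ 16807 = 7⁵, so L = 7.

7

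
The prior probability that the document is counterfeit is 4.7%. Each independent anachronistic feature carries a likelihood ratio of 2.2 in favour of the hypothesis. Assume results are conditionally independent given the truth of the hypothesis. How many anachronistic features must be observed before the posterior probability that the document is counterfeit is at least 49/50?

Prior odds = 0.047/0.953 = 47/953.
Likelihood ratio per anachronistic feature = 2.2.
Target posterior odds = 0.98/0.02 = 49.
Require 2.2ⁿ ≥ 49 ÷ (47/953) = 46697/47.
2.2⁸ = 214358881/390625 falls short of 46697/47 but 2.2⁹ ≈1207.27 reaches it, so n = 9.

9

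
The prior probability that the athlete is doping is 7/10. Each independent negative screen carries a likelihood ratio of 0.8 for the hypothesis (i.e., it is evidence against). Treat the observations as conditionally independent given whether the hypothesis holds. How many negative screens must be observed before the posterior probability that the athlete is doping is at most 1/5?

Prior odds: 0.7 ÷ 0.3 = 7/3.
Likelihood ratio per negative screen = 0.8.
Target odds: 0.2 ÷ 0.8 = 0.25.
Need (7/3) × 0.8ⁿ ≤ 0.25, i.e. 0.8ⁿ ≤ 3/28.
0.8¹⁰ = 1048576/9765625 is still above 3/28 but 0.8¹¹ = 4194304/48828125 is at or below it, so n = 11.

11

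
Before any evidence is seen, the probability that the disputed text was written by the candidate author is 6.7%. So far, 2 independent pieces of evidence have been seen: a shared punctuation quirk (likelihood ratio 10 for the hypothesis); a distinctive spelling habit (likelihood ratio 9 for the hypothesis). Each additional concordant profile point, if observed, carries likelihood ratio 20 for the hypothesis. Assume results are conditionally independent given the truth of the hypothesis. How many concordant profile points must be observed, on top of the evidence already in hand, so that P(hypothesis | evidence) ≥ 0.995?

2

Prior odds = 0.067/0.933 = 67/933.
Combined Bayes factor of the evidence already in hand = 10 × 9 = 90.
Odds after that evidence = (67/933) × 90 = 2010/311.
Target odds = 0.995/0.005 = 199.
Need 20ⁿ ≥ 199 ÷ (2010/311) = 61889/2010.
20¹ = 20 falls short of 61889/2010 but 20² = 400 reaches it, so n = 2.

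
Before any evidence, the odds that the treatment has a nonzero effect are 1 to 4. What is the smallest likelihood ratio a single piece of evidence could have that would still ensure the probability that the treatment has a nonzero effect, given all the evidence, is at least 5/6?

Prior odds = 0.25.
Target odds = (5/6)/(1/6) = 5.
Required Bayes factor = 5 ÷ 0.25 = 20.

20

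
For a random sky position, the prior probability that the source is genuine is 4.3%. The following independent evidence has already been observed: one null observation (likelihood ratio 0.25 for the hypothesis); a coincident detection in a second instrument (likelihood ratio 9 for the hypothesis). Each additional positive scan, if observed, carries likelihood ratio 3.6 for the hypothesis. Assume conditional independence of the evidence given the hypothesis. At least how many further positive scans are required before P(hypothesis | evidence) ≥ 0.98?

5

Prior odds = 0.043/0.957 = 43/957.
Combined Bayes factor of the evidence already in hand = 0.25 × 9 = 2.25.
Odds after that evidence = (43/957) × 2.25 = 129/1276.
Target odds = 0.98/0.02 = 49.
Need 3.6ⁿ ≥ 49 ÷ (129/1276) = 62524/129.
3.6⁴ = 167.9616 falls short of 62524/129 but 3.6⁵ = 604.66176 reaches it, so n = 5.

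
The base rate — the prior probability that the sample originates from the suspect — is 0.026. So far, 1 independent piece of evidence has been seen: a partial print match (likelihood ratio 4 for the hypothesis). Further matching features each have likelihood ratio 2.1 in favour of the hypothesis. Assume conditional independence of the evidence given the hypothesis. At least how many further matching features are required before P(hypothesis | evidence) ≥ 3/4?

Prior odds = 0.026/0.974 = 13/487.
Bayes factor of the evidence already in hand = 4.
Odds after that evidence = (13/487) × 4 = 52/487.
Target odds = 0.75/0.25 = 3.
Need 2.1ⁿ ≥ 3 ÷ (52/487) = 1461/52.
2.1⁴ = 19.4481 falls short of 1461/52 but 2.1⁵ = 4084101/100000 reaches it, so n = 5.

5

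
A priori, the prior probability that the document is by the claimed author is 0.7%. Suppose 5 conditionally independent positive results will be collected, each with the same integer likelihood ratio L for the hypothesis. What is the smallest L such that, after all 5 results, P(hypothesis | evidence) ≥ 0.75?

Prior odds = 0.007/0.993 = 7/993.
Target odds = 0.75/0.25 = 3.
Need L⁵ ≥ 3 ÷ (7/993) = 2979/7.
3⁵ = 243 < 2979/7 ≤ 1024 = 4⁵, so L = 4.

4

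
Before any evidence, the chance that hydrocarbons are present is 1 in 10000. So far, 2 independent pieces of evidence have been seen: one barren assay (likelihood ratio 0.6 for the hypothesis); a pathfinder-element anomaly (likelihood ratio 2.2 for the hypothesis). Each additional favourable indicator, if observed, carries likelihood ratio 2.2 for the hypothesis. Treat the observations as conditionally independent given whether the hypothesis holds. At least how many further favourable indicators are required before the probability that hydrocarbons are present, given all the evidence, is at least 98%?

17

Prior odds = 0.0001/0.9999 = 1/9999.
Combined Bayes factor of the evidence already in hand = 0.6 × 2.2 = 1.32.
Odds after that evidence = (1/9999) × 1.32 = 1/7575.
Target odds = 0.98/0.02 = 49.
Need 2.2ⁿ ≥ 49 ÷ (1/7575) = 371175.
2.2¹⁶ ≈301136 falls short of 371175 but 2.2¹⁷ ≈662500 reaches it, so n = 17.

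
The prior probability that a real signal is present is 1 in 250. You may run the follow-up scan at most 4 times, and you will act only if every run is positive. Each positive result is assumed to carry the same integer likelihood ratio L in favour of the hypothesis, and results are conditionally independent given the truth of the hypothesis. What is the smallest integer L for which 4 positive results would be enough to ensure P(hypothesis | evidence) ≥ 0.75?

6

Prior odds = 0.004/0.996 = 1/249.
Target odds = 0.75/0.25 = 3.
Need L⁴ ≥ 3 ÷ (1/249) = 747.
5⁴ = 625 < 747 ≤ 1296 = 6⁴, so L = 6.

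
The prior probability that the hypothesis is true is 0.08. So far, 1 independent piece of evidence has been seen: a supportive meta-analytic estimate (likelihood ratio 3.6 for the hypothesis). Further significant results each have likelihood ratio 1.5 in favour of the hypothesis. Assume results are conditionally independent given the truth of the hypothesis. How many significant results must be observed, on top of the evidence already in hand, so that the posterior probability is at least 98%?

13

Prior odds = 0.08/0.92 = 2/23.
Bayes factor of the evidence already in hand = 3.6.
Odds after that evidence = (2/23) × 3.6 = 36/115.
Target odds = 0.98/0.02 = 49.
Need 1.5ⁿ ≥ 49 ÷ (36/115) = 5635/36.
1.5¹² = 531441/4096 falls short of 5635/36 but 1.5¹³ = 1594323/8192 reaches it, so n = 13.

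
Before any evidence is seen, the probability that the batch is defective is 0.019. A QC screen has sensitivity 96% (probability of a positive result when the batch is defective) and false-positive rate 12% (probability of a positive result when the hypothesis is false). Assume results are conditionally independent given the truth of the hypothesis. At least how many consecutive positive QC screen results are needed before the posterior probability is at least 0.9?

3

Prior odds: 0.019 ÷ 0.981 = 19/981.
Likelihood ratio of a positive result = 0.96/0.12 = 8.
Target odds: 0.9 ÷ 0.1 = 9.
Need (19/981) × 8ⁿ ≥ 9, i.e. 8ⁿ ≥ 8829/19.
8² = 64 falls short of 8829/19 but 8³ = 512 reaches it, so n = 3.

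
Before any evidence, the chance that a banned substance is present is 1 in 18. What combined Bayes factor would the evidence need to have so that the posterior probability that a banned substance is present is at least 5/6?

Prior odds = (1/18)/(17/18) = 1/17.
Target odds = (5/6)/(1/6) = 5.
Required Bayes factor = 5 ÷ (1/17) = 85.

85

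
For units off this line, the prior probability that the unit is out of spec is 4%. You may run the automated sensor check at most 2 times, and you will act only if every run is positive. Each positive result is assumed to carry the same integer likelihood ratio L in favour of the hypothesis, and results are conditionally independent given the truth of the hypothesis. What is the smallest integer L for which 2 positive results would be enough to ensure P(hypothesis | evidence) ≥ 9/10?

15

Prior odds = 0.04/0.96 = 1/24.
Target odds = 0.9/0.1 = 9.
Need L² ≥ 9 ÷ (1/24) = 216.
14² = 196 < 216 ≤ 225 = 15², so L = 15.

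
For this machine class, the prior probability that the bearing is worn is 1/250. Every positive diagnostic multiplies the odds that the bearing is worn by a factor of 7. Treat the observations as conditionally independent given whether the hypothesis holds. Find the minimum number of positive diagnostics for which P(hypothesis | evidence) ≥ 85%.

Prior odds: 0.004 ÷ 0.996 = 1/249.
Likelihood ratio per positive diagnostic = 7.
Target posterior odds = 0.85/0.15 = 17/3.
Need (1/249) × 7ⁿ ≥ 17/3, i.e. 7ⁿ ≥ 1411.
7³ = 343 falls short of 1411 but 7⁴ = 2401 reaches it, so n = 4.

4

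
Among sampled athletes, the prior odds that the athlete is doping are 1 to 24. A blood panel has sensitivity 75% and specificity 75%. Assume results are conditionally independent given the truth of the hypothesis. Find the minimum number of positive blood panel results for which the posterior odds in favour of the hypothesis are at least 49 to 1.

7

Prior odds = 1/24.
False-positive rate = 1 − 0.75 = 0.25; likelihood ratio of a positive = 0.75/0.25 = 3.
Target odds = 49.
Require 3ⁿ ≥ 49 ÷ (1/24) = 1176.
3⁶ = 729 falls short of 1176 but 3⁷ = 2187 reaches it, so n = 7.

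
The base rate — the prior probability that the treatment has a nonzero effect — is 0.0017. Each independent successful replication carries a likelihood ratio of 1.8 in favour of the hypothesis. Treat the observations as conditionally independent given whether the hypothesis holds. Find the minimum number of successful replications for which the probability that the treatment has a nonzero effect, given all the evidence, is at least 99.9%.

Prior odds: 0.0017 ÷ 0.9983 = 17/9983.
Likelihood ratio per successful replication = 1.8.
Target posterior odds = 0.999/0.001 = 999.
Need (17/9983) × 1.8ⁿ ≥ 999, i.e. 1.8ⁿ ≥ 9973017/17.
1.8²² ≈413043 falls short of 9973017/17 but 1.8²³ ≈743477 reaches it, so n = 23.

23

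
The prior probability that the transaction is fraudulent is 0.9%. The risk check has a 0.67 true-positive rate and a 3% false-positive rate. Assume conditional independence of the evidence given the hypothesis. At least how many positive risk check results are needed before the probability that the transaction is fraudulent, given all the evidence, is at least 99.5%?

Prior odds: 0.009 ÷ 0.991 = 9/991.
Likelihood ratio of a positive result = 0.67/0.03 = 67/3.
Target posterior odds = 0.995/0.005 = 199.
Need (9/991) × (67/3)ⁿ ≥ 199, i.e. (67/3)ⁿ ≥ 197209/9.
(67/3)³ = 300763/27 falls short of 197209/9 but (67/3)⁴ = 20151121/81 reaches it, so n = 4.

4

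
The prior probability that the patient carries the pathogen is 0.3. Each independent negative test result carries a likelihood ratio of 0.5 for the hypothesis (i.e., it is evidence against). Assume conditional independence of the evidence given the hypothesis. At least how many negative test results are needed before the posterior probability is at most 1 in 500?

Prior odds = 0.3/0.7 = 3/7.
Likelihood ratio per negative test result = 0.5.
Target odds: 0.002 ÷ 0.998 = 1/499.
Require 0.5ⁿ ≤ 1/499 ÷ (3/7) = 7/1497.
0.5⁷ = 0.0078125 is still above 7/1497 but 0.5⁸ = 0.00390625 is at or below it, so n = 8.

8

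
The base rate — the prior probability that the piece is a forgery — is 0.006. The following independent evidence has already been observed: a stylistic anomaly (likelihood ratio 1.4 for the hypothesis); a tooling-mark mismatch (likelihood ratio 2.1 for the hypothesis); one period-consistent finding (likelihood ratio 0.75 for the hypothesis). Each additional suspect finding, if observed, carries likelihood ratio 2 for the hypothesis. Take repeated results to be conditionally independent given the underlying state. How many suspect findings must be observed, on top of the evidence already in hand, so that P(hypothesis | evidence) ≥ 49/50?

12

Prior odds = 0.006/0.994 = 3/497.
Combined Bayes factor of the evidence already in hand = 1.4 × 2.1 × 0.75 = 2.205.
Odds after that evidence = (3/497) × 2.205 = 189/14200.
Target odds = 0.98/0.02 = 49.
Need 2ⁿ ≥ 49 ÷ (189/14200) = 99400/27.
2¹¹ = 2048 falls short of 99400/27 but 2¹² = 4096 reaches it, so n = 12.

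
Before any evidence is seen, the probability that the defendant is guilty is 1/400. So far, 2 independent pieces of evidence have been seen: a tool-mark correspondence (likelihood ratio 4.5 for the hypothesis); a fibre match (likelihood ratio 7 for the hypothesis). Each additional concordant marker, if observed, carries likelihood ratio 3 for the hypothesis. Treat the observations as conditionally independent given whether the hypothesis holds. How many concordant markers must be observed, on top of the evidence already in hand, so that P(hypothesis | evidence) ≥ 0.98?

Prior odds = 0.0025/0.9975 = 1/399.
Combined Bayes factor of the evidence already in hand = 4.5 × 7 = 31.5.
Odds after that evidence = (1/399) × 31.5 = 3/38.
Target odds = 0.98/0.02 = 49.
Need 3ⁿ ≥ 49 ÷ (3/38) = 1862/3.
3⁵ = 243 falls short of 1862/3 but 3⁶ = 729 reaches it, so n = 6.

6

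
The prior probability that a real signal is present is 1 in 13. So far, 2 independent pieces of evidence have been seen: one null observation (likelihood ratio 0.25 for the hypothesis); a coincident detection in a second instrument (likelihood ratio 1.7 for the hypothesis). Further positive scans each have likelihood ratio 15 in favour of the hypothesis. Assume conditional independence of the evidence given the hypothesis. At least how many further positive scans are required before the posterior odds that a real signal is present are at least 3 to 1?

2

Prior odds = (1/13)/(12/13) = 1/12.
Combined Bayes factor of the evidence already in hand = 0.25 × 1.7 = 0.425.
Odds after that evidence = (1/12) × 0.425 = 17/480.
Target odds = 3.
Need 15ⁿ ≥ 3 ÷ (17/480) = 1440/17.
15¹ = 15 falls short of 1440/17 but 15² = 225 reaches it, so n = 2.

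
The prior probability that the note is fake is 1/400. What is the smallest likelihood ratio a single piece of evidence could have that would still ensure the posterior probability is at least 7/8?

Prior odds = 0.0025/0.9975 = 1/399.
Target odds = 0.875/0.125 = 7.
Required Bayes factor = 7 ÷ (1/399) = 2793.

2793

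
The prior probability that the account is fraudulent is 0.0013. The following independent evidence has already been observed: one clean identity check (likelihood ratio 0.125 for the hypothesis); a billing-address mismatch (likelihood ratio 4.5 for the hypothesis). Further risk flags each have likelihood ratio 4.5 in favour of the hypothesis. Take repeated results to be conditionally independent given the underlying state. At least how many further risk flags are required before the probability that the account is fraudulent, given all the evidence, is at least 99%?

Prior odds = 0.0013/0.9987 = 13/9987.
Combined Bayes factor of the evidence already in hand = 0.125 × 4.5 = 0.5625.
Odds after that evidence = (13/9987) × 0.5625 = 39/53264.
Target odds = 0.99/0.01 = 99.
Need 4.5ⁿ ≥ 99 ÷ (39/53264) = 1757712/13.
4.5⁷ = 4782969/128 falls short of 1757712/13 but 4.5⁸ = 43046721/256 reaches it, so n = 8.

8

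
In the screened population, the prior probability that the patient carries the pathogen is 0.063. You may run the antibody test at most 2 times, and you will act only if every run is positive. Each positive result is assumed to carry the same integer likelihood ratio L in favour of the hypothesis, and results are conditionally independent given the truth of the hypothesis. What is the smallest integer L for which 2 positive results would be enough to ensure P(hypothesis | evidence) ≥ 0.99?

39

Prior odds = 0.063/0.937 = 63/937.
Target odds = 0.99/0.01 = 99.
Need L² ≥ 99 ÷ (63/937) = 10307/7.
38² = 1444 < 10307/7 ≤ 1521 = 39², so L = 39.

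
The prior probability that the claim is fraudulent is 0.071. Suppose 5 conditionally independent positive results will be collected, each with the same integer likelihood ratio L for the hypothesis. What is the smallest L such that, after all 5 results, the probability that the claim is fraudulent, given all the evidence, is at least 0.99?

Prior odds = 0.071/0.929 = 71/929.
Target odds = 0.99/0.01 = 99.
Need L⁵ ≥ 99 ÷ (71/929) = 91971/71.
4⁵ = 1024 < 91971/71 ≤ 3125 = 5⁵, so L = 5.

5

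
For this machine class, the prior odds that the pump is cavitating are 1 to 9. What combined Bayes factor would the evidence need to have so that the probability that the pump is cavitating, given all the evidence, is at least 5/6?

Prior odds = 1/9.
Target odds = (5/6)/(1/6) = 5.
Required Bayes factor = 5 ÷ (1/9) = 45.

45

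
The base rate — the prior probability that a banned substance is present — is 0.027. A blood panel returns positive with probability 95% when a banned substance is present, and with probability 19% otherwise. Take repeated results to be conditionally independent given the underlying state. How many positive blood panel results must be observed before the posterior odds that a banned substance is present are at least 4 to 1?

Prior odds = 0.027/0.973 = 27/973.
Likelihood ratio of a positive result = 0.95/0.19 = 5.
Target odds = 4.
Require 5ⁿ ≥ 4 ÷ (27/973) = 3892/27.
5³ = 125 falls short of 3892/27 but 5⁴ = 625 reaches it, so n = 4.

4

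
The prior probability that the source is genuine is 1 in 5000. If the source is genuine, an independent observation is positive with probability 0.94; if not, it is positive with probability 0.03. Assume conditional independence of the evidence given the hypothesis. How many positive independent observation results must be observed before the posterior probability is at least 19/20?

Prior odds = 0.0002/0.9998 = 1/4999.
Likelihood ratio of a positive = 0.94/0.03 = 94/3.
Target odds: 0.95 ÷ 0.05 = 19.
Require (94/3)ⁿ ≥ 19 ÷ (1/4999) = 94981.
(94/3)³ = 830584/27 falls short of 94981 but (94/3)⁴ = 78074896/81 reaches it, so n = 4.

4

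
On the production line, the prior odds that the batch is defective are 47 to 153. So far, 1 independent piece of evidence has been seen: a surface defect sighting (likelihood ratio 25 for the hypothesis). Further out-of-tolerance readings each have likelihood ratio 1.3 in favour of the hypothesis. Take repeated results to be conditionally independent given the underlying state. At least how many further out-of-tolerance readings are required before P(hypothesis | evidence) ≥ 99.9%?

Prior odds = 47/153.
Bayes factor of the evidence already in hand = 25.
Odds after that evidence = (47/153) × 25 = 1175/153.
Target odds = 0.999/0.001 = 999.
Need 1.3ⁿ ≥ 999 ÷ (1175/153) = 152847/1175.
1.3¹⁸ ≈112.455 falls short of 152847/1175 but 1.3¹⁹ ≈146.192 reaches it, so n = 19.

19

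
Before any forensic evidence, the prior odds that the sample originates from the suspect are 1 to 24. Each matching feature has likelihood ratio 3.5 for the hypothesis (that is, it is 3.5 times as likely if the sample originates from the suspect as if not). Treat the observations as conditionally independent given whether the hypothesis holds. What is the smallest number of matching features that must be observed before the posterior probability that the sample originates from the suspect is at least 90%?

5

Prior odds = 1/24.
Likelihood ratio per matching feature = 3.5.
Target odds: 0.9 ÷ 0.1 = 9.
Need (1/24) × 3.5ⁿ ≥ 9, i.e. 3.5ⁿ ≥ 216.
3.5⁴ = 150.0625 falls short of 216 but 3.5⁵ = 525.21875 reaches it, so n = 5.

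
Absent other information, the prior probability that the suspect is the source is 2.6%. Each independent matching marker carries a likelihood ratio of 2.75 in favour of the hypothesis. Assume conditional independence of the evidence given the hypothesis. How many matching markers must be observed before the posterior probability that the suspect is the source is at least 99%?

Prior odds: 0.026 ÷ 0.974 = 13/487.
Likelihood ratio per matching marker = 2.75.
Target posterior odds = 0.99/0.01 = 99.
Need (13/487) × 2.75ⁿ ≥ 99, i.e. 2.75ⁿ ≥ 48213/13.
2.75⁸ = 214358881/65536 falls short of 48213/13 but 2.75⁹ ≈8994.86 reaches it, so n = 9.

9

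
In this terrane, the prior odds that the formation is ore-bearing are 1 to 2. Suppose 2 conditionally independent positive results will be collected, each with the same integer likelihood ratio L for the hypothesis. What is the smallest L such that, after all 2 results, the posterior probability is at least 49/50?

Prior odds = 0.5.
Target odds = 0.98/0.02 = 49.
Need L² ≥ 49 ÷ 0.5 = 98.
9² = 81 < 98 ≤ 100 = 10², so L = 10.

10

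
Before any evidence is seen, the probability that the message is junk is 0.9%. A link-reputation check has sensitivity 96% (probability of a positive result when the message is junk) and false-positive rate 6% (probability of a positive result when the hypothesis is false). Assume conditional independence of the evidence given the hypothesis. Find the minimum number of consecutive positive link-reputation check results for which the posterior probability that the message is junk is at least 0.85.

3

Prior odds = 0.009/0.991 = 9/991.
Likelihood ratio of a positive result = 0.96/0.06 = 16.
Target posterior odds = 0.85/0.15 = 17/3.
Need (9/991) × 16ⁿ ≥ 17/3, i.e. 16ⁿ ≥ 16847/27.
16² = 256 falls short of 16847/27 but 16³ = 4096 reaches it, so n = 3.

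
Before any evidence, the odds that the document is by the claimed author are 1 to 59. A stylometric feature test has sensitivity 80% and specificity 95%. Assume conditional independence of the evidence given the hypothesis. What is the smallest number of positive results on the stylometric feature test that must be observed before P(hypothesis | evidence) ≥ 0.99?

4

Prior odds = 1/59.
False-positive rate = 1 − 0.95 = 0.05; likelihood ratio of a positive = 0.8/0.05 = 16.
Target posterior odds = 0.99/0.01 = 99.
Require 16ⁿ ≥ 99 ÷ (1/59) = 5841.
16³ = 4096 falls short of 5841 but 16⁴ = 65536 reaches it, so n = 4.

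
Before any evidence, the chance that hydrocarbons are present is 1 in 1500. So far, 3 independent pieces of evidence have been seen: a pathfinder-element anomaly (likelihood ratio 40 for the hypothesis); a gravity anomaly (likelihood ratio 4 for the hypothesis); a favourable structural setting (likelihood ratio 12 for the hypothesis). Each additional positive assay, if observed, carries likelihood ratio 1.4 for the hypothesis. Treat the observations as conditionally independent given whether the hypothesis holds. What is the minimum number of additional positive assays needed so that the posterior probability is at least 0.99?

13

Prior odds = (1/1500)/(1499/1500) = 1/1499.
Combined Bayes factor of the evidence already in hand = 40 × 4 × 12 = 1920.
Odds after that evidence = (1/1499) × 1920 = 1920/1499.
Target odds = 0.99/0.01 = 99.
Need 1.4ⁿ ≥ 99 ÷ (1920/1499) = 77.2921875.
1.4¹² ≈56.6939 falls short of 77.2921875 but 1.4¹³ ≈79.3715 reaches it, so n = 13.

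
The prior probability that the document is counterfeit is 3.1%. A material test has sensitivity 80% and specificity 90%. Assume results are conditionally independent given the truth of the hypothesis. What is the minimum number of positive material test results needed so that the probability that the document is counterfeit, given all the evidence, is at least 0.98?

4

Prior odds = 0.031/0.969 = 31/969.
False-positive rate = 1 − 0.9 = 0.1; likelihood ratio of a positive = 0.8/0.1 = 8.
Target posterior odds = 0.98/0.02 = 49.
Require 8ⁿ ≥ 49 ÷ (31/969) = 47481/31.
8³ = 512 falls short of 47481/31 but 8⁴ = 4096 reaches it, so n = 4.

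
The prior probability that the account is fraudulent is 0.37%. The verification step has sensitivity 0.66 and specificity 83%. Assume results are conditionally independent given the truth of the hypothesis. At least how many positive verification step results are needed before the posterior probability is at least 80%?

Prior odds = 0.0037/0.9963 = 37/9963.
False-positive rate = 1 − 0.83 = 0.17; likelihood ratio of a positive = 0.66/0.17 = 66/17.
Target odds: 0.8 ÷ 0.2 = 4.
Require (66/17)ⁿ ≥ 4 ÷ (37/9963) = 39852/37.
(66/17)⁵ ≈882.013 falls short of 39852/37 but (66/17)⁶ ≈3424.29 reaches it, so n = 6.

6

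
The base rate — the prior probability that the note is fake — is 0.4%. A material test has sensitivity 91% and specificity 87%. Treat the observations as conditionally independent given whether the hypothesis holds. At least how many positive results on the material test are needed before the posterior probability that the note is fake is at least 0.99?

Prior odds = 0.004/0.996 = 1/249.
False-positive rate = 1 − 0.87 = 0.13; likelihood ratio of a positive = 0.91/0.13 = 7.
Target posterior odds = 0.99/0.01 = 99.
Require 7ⁿ ≥ 99 ÷ (1/249) = 24651.
7⁵ = 16807 falls short of 24651 but 7⁶ = 117649 reaches it, so n = 6.

6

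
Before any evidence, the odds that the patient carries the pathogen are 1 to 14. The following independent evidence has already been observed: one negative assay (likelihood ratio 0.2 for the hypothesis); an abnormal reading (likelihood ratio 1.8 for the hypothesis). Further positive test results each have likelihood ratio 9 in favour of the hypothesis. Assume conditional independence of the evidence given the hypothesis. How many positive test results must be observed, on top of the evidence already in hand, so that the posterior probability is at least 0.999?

5

Prior odds = 1/14.
Combined Bayes factor of the evidence already in hand = 0.2 × 1.8 = 0.36.
Odds after that evidence = (1/14) × 0.36 = 9/350.
Target odds = 0.999/0.001 = 999.
Need 9ⁿ ≥ 999 ÷ (9/350) = 38850.
9⁴ = 6561 falls short of 38850 but 9⁵ = 59049 reaches it, so n = 5.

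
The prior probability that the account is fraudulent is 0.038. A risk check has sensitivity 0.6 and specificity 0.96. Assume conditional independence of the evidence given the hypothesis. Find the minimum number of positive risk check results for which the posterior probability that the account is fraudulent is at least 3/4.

2

Prior odds: 0.038 ÷ 0.962 = 19/481.
False-positive rate = 1 − 0.96 = 0.04; likelihood ratio of a positive = 0.6/0.04 = 15.
Target odds: 0.75 ÷ 0.25 = 3.
Require 15ⁿ ≥ 3 ÷ (19/481) = 1443/19.
15¹ = 15 falls short of 1443/19 but 15² = 225 reaches it, so n = 2.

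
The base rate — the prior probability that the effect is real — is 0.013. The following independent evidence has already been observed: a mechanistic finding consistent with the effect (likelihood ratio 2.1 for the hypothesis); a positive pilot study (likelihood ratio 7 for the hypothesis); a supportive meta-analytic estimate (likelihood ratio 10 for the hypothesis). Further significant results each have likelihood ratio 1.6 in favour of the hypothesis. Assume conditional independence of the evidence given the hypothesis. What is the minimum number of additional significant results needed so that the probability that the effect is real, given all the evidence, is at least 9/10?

4

Prior odds = 0.013/0.987 = 13/987.
Combined Bayes factor of the evidence already in hand = 2.1 × 7 × 10 = 147.
Odds after that evidence = (13/987) × 147 = 91/47.
Target odds = 0.9/0.1 = 9.
Need 1.6ⁿ ≥ 9 ÷ (91/47) = 423/91.
1.6³ = 4.096 falls short of 423/91 but 1.6⁴ = 6.5536 reaches it, so n = 4.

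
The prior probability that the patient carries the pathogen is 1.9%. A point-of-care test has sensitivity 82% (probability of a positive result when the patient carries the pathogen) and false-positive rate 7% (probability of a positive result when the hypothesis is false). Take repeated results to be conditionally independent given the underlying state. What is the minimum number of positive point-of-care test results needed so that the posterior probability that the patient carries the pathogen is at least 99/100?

Prior odds: 0.019 ÷ 0.981 = 19/981.
Likelihood ratio of a positive result = 0.82/0.07 = 82/7.
Target posterior odds = 0.99/0.01 = 99.
Require (82/7)ⁿ ≥ 99 ÷ (19/981) = 97119/19.
(82/7)³ = 551368/343 falls short of 97119/19 but (82/7)⁴ = 45212176/2401 reaches it, so n = 4.

4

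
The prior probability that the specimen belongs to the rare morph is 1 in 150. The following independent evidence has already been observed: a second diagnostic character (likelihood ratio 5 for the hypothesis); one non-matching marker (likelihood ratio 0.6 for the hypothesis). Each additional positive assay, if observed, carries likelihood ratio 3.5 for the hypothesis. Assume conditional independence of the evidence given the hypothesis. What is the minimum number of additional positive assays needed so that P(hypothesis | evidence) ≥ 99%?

Prior odds = (1/150)/(149/150) = 1/149.
Combined Bayes factor of the evidence already in hand = 5 × 0.6 = 3.
Odds after that evidence = (1/149) × 3 = 3/149.
Target odds = 0.99/0.01 = 99.
Need 3.5ⁿ ≥ 99 ÷ (3/149) = 4917.
3.5⁶ = 1838.265625 falls short of 4917 but 3.5⁷ = 823543/128 reaches it, so n = 7.

7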